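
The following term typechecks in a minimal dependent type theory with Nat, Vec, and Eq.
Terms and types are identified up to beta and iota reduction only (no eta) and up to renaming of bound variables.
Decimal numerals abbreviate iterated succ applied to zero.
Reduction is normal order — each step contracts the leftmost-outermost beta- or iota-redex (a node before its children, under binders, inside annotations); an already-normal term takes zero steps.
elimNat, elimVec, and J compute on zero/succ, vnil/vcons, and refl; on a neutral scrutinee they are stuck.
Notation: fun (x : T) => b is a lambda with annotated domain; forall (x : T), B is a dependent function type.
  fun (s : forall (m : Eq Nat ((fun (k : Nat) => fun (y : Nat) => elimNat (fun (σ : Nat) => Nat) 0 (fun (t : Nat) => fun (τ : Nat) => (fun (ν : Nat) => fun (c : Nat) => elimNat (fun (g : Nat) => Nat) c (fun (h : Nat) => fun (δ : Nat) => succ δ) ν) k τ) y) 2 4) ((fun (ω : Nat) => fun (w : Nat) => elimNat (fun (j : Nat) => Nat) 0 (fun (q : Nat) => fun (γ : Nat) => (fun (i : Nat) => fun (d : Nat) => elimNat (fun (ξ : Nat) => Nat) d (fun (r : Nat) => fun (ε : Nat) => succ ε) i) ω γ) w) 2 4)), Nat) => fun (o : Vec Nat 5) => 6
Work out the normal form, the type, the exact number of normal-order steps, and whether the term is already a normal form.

normal form:
  fun (s : forall (m : Eq Nat 8 8), Nat) => fun (k : Vec Nat 5) => 6
the term's type:
  forall (s : forall (m : Eq Nat 8 8), Nat), forall (k : Vec Nat 5), Nat
steps to reach normal form (normal order): 102
started in normal form: no
first contracted redex: a beta-redex


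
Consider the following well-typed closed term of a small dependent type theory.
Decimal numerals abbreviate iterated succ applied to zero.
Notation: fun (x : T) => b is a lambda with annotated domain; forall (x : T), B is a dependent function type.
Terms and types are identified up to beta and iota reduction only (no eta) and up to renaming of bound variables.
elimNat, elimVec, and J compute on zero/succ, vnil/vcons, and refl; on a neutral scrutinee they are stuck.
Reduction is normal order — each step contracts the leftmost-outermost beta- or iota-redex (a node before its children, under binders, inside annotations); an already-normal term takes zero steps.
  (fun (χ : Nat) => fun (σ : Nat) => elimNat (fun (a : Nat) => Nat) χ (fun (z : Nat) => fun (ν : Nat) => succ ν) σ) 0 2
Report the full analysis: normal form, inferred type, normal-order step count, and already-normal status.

resulting normal form:
  2
inferred type:
  Nat
normal-order step count: 9
started in normal form: no
first redex: a beta-redex


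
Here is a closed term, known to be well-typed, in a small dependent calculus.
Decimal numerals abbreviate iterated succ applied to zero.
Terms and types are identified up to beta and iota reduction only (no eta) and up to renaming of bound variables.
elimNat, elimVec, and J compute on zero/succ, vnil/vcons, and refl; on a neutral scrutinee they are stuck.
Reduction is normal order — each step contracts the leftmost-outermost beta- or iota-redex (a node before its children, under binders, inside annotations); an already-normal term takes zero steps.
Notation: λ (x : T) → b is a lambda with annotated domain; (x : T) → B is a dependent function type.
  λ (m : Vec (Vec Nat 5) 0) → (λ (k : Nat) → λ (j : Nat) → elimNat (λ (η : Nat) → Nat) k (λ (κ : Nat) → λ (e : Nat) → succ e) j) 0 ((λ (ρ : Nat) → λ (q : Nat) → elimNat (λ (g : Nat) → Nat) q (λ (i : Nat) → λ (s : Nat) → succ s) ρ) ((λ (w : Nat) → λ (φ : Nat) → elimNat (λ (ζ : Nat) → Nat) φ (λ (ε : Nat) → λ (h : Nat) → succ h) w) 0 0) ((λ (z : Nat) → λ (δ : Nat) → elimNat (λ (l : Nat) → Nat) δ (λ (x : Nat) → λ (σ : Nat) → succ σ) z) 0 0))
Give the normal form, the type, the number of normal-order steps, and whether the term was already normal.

normal form:
  λ (m : Vec (Vec Nat 5) 0) → 0
inferred type:
  (m : Vec (Vec Nat 5) 0) → Nat
steps to reach normal form (normal order): 12
already normal: no
first contracted redex: a beta-redex


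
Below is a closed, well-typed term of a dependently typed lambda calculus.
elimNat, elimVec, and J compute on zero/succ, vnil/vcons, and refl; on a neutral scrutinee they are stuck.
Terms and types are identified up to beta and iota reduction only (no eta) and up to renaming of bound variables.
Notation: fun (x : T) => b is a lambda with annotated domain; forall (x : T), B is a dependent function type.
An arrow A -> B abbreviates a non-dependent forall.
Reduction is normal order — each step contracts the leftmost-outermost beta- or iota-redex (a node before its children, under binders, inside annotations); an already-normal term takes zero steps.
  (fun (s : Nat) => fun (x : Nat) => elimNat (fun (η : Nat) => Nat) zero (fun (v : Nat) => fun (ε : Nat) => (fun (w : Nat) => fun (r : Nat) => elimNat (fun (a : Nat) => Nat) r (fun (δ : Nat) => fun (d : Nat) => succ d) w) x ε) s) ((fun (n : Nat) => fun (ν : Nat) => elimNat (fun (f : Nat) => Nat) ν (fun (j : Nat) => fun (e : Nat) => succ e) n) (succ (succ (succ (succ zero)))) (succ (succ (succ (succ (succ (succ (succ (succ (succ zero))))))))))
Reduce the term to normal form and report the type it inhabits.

normal form:
  fun (s : Nat) => elimNat (fun (x : Nat) => Nat) (elimNat (fun (η : Nat) => Nat) (elimNat (fun (v : Nat) => Nat) (elimNat (fun (ε : Nat) => Nat) (elimNat (fun (w : Nat) => Nat) (elimNat (fun (r : Nat) => Nat) (elimNat (fun (a : Nat) => Nat) (elimNat (fun (δ : Nat) => Nat) (elimNat (fun (d : Nat) => Nat) (elimNat (fun (n : Nat) => Nat) (elimNat (fun (ν : Nat) => Nat) (elimNat (fun (f : Nat) => Nat) (elimNat (fun (j : Nat) => Nat) zero (fun (e : Nat) => fun (p : Nat) => succ p) s) (fun (β : Nat) => fun (φ : Nat) => succ φ) s) (fun (t : Nat) => fun (l : Nat) => succ l) s) (fun (y : Nat) => fun (γ : Nat) => succ γ) s) (fun (ρ : Nat) => fun (c : Nat) => succ c) s) (fun (z : Nat) => fun (g : Nat) => succ g) s) (fun (ξ : Nat) => fun (h : Nat) => succ h) s) (fun (m : Nat) => fun (τ : Nat) => succ τ) s) (fun (k : Nat) => fun (u : Nat) => succ u) s) (fun (ψ : Nat) => fun (i : Nat) => succ i) s) (fun (q : Nat) => fun (o : Nat) => succ o) s) (fun (μ : Nat) => fun (θ : Nat) => succ θ) s) (fun (σ : Nat) => fun (α : Nat) => succ α) s
type:
  Nat -> Nat
observation: the term reaches its normal form after 58 normal-order steps.


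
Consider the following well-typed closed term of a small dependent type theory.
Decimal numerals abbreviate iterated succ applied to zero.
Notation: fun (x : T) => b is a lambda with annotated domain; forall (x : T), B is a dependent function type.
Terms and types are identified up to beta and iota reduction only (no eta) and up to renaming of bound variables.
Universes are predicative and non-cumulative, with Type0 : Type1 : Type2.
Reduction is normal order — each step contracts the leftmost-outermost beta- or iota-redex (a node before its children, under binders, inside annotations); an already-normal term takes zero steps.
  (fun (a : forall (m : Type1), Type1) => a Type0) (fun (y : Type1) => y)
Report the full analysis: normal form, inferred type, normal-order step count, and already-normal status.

resulting normal form:
  Type0
the term's type:
  Type1
steps to reach normal form (normal order): 2
term was already normal: no
first redex: a beta-redex


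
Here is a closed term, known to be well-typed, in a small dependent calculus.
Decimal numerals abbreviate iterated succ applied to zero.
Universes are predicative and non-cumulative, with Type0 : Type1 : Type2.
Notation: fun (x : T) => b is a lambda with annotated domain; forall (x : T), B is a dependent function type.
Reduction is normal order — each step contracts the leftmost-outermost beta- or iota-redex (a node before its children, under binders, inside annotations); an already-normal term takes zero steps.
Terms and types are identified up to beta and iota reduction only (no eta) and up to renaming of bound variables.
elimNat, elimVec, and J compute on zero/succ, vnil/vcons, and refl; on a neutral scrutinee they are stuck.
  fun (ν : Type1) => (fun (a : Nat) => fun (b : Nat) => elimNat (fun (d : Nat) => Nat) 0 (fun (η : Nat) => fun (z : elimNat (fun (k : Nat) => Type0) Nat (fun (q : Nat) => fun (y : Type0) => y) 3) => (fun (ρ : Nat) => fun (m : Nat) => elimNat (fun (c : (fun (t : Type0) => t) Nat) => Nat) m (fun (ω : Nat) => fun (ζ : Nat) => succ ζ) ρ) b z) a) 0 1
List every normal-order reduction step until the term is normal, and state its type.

reduction (normal order):
  fun (ν : Type1) => (fun (a : Nat) => fun (b : Nat) => elimNat (fun (d : Nat) => Nat) 0 (fun (η : Nat) => fun (z : elimNat (fun (k : Nat) => Type0) Nat (fun (q : Nat) => fun (y : Type0) => y) 3) => (fun (ρ : Nat) => fun (m : Nat) => elimNat (fun (c : (fun (t : Type0) => t) Nat) => Nat) m (fun (ω : Nat) => fun (ζ : Nat) => succ ζ) ρ) b z) a) 0 1
  ~> fun (ν : Type1) => (fun (a : Nat) => elimNat (fun (b : Nat) => Nat) 0 (fun (d : Nat) => fun (η : elimNat (fun (z : Nat) => Type0) Nat (fun (k : Nat) => fun (q : Type0) => q) 3) => (fun (y : Nat) => fun (ρ : Nat) => elimNat (fun (m : (fun (c : Type0) => c) Nat) => Nat) ρ (fun (t : Nat) => fun (ω : Nat) => succ ω) y) a η) 0) 1
  ~> fun (ν : Type1) => elimNat (fun (a : Nat) => Nat) 0 (fun (b : Nat) => fun (d : elimNat (fun (η : Nat) => Type0) Nat (fun (z : Nat) => fun (k : Type0) => k) 3) => (fun (q : Nat) => fun (y : Nat) => elimNat (fun (ρ : (fun (m : Type0) => m) Nat) => Nat) y (fun (c : Nat) => fun (t : Nat) => succ t) q) 1 d) 0
  ~> fun (ν : Type1) => 0
the term's type:
  forall (ν : Type1), Nat


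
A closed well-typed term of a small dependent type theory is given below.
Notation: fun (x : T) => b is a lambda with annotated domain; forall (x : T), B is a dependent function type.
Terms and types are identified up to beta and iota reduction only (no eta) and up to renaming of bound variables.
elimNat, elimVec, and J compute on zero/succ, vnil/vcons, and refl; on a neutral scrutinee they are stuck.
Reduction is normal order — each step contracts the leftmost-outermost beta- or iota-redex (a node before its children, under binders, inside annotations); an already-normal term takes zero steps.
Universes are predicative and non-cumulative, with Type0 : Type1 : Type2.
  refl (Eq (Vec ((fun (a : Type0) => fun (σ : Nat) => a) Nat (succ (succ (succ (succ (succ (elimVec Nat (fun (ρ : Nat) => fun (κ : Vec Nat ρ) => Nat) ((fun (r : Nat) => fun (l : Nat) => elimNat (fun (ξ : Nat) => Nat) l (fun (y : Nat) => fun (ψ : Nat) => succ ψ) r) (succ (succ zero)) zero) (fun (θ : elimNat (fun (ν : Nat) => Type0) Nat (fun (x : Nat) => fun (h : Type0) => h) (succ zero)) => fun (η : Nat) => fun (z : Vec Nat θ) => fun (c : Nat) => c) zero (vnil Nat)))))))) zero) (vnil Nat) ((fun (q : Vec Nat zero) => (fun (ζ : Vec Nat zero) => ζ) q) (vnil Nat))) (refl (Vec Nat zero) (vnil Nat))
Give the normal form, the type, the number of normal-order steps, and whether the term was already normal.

resulting normal form:
  refl (Eq (Vec Nat zero) (vnil Nat) (vnil Nat)) (refl (Vec Nat zero) (vnil Nat))
inferred type:
  Eq (Eq (Vec Nat zero) (vnil Nat) (vnil Nat)) (refl (Vec Nat zero) (vnil Nat)) (refl (Vec Nat zero) (vnil Nat))
reduction steps (normal order): 4
term was already normal: no
first contracted redex: a beta-redex


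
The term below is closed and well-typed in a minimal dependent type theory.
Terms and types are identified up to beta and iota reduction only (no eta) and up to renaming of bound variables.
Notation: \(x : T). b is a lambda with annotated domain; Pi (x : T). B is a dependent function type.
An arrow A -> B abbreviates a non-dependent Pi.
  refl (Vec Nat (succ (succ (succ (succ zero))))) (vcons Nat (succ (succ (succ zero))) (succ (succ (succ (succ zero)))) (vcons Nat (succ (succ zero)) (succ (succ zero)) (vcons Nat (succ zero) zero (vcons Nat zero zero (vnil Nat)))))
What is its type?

inferred type:
  Eq (Vec Nat (succ (succ (succ (succ zero))))) (vcons Nat (succ (succ (succ zero))) (succ (succ (succ (succ zero)))) (vcons Nat (succ (succ zero)) (succ (succ zero)) (vcons Nat (succ zero) zero (vcons Nat zero zero (vnil Nat))))) (vcons Nat (succ (succ (succ zero))) (succ (succ (succ (succ zero)))) (vcons Nat (succ (succ zero)) (succ (succ zero)) (vcons Nat (succ zero) zero (vcons Nat zero zero (vnil Nat)))))


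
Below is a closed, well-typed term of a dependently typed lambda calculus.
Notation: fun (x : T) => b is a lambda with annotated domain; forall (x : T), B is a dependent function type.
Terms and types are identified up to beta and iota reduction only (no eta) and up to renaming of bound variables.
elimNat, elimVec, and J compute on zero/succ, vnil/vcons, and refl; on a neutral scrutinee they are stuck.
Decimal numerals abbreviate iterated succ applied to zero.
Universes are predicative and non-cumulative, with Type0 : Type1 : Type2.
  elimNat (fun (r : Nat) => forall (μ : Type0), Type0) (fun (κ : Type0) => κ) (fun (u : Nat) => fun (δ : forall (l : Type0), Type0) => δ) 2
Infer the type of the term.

inferred type:
  forall (r : Type0), Type0


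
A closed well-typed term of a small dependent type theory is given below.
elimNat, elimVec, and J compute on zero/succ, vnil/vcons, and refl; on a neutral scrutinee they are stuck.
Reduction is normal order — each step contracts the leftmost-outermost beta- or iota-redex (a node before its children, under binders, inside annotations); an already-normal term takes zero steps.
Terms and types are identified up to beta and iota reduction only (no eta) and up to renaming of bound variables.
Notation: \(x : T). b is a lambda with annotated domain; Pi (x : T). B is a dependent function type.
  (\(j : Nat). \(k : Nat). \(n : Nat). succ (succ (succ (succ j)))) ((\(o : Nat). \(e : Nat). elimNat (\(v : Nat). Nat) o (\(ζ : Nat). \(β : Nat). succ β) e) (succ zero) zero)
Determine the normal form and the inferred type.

reduced normal form:
  \(j : Nat). \(k : Nat). succ (succ (succ (succ (succ zero))))
type:
  Pi (j : Nat). Pi (k : Nat). Nat
observation: the leftmost-outermost redex is a beta-redex, and normalization takes 4 steps.


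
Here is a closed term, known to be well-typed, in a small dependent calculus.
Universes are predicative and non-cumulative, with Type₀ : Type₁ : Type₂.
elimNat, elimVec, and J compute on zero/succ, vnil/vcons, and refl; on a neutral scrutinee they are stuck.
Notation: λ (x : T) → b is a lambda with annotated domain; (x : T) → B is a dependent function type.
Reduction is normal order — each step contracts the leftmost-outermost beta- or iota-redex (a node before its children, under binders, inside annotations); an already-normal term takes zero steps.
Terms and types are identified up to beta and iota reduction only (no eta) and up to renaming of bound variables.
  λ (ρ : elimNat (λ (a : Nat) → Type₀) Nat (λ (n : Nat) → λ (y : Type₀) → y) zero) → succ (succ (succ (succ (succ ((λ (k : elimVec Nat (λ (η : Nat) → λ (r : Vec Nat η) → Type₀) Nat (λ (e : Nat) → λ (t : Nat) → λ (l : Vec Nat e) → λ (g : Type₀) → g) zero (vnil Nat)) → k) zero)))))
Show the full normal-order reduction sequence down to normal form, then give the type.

normal-order reduction:
  λ (ρ : elimNat (λ (a : Nat) → Type₀) Nat (λ (n : Nat) → λ (y : Type₀) → y) zero) → succ (succ (succ (succ (succ ((λ (k : elimVec Nat (λ (η : Nat) → λ (r : Vec Nat η) → Type₀) Nat (λ (e : Nat) → λ (t : Nat) → λ (l : Vec Nat e) → λ (g : Type₀) → g) zero (vnil Nat)) → k) zero)))))
  ~> λ (ρ : Nat) → succ (succ (succ (succ (succ ((λ (a : elimVec Nat (λ (n : Nat) → λ (y : Vec Nat n) → Type₀) Nat (λ (k : Nat) → λ (η : Nat) → λ (r : Vec Nat k) → λ (e : Type₀) → e) zero (vnil Nat)) → a) zero)))))
  ~> λ (ρ : Nat) → succ (succ (succ (succ (succ zero))))
inferred type:
  (ρ : Nat) → Nat


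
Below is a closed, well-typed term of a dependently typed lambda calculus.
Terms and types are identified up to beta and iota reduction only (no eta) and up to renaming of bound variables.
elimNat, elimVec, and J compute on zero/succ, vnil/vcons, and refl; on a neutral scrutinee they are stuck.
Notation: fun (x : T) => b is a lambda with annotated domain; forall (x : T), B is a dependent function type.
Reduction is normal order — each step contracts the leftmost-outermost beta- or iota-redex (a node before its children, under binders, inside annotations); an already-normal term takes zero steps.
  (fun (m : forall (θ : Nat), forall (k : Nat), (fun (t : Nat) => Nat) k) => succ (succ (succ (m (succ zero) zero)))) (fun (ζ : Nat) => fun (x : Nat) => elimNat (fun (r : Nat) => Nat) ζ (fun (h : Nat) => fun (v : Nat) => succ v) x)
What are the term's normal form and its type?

reduced normal form:
  succ (succ (succ (succ zero)))
inferred type:
  Nat
observation: the term reaches its normal form after 4 normal-order steps.


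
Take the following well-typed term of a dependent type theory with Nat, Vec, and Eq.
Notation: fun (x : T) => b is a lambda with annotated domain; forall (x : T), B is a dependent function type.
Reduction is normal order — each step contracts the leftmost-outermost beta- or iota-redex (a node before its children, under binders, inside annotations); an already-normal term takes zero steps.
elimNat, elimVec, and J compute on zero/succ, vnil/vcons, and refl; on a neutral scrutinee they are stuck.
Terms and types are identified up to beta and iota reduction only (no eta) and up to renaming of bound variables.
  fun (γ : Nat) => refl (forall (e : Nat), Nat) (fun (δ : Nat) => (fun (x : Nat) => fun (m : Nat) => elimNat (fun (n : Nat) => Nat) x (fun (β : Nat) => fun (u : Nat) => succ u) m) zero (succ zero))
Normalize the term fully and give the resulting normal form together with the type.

reduced normal form:
  fun (γ : Nat) => refl (forall (e : Nat), Nat) (fun (δ : Nat) => succ zero)
the term's type:
  forall (γ : Nat), Eq (forall (e : Nat), Nat) (fun (δ : Nat) => succ zero) (fun (x : Nat) => succ zero)
observation: 6 normal-order steps separate the term from its normal form.


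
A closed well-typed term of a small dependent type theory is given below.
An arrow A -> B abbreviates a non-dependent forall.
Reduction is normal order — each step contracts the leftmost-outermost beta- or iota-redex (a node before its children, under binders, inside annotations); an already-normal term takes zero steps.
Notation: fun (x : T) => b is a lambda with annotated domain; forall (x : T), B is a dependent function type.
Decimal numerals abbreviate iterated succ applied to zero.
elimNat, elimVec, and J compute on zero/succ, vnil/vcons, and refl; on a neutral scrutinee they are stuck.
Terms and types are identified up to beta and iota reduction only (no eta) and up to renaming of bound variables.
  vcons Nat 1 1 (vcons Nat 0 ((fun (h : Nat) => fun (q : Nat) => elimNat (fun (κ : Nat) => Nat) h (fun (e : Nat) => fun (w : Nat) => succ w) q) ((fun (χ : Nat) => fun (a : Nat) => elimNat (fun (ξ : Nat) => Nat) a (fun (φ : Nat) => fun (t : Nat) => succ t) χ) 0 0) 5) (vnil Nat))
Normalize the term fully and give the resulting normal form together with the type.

reduced normal form:
  vcons Nat 1 1 (vcons Nat 0 5 (vnil Nat))
type:
  Vec Nat 2
observation: the first redex contracted is a beta-redex; the normal form is reached in 21 normal-order steps.


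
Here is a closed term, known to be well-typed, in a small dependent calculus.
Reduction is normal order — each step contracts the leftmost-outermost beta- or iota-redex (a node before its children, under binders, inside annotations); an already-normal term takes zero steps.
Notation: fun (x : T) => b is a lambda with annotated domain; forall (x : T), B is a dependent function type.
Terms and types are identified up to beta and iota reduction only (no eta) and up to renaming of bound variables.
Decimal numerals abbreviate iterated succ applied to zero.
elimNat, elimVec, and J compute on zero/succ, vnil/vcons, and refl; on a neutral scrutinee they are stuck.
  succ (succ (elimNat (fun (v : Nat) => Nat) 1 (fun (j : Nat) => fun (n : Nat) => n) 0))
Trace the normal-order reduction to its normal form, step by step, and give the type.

reduction (normal order):
  succ (succ (elimNat (fun (v : Nat) => Nat) 1 (fun (j : Nat) => fun (n : Nat) => n) 0))
  ~> 3
the term's type:
  Nat


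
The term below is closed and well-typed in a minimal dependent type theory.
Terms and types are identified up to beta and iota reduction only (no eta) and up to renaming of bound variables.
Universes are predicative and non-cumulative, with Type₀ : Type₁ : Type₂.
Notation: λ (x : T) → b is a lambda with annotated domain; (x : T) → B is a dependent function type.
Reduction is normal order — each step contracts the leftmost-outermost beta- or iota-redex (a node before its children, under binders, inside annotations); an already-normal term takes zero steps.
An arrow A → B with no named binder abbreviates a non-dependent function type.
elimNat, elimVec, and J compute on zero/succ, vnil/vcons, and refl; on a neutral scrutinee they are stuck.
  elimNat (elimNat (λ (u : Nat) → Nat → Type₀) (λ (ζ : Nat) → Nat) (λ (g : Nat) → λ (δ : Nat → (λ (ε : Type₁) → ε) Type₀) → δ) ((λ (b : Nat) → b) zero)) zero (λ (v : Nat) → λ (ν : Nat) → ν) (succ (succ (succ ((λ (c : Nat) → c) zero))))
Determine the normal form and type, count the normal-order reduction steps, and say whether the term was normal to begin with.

resulting normal form:
  zero
type:
  Nat
steps to reach normal form (normal order): 14
term was already normal: no
first contracted redex: an elimNat iota-redex


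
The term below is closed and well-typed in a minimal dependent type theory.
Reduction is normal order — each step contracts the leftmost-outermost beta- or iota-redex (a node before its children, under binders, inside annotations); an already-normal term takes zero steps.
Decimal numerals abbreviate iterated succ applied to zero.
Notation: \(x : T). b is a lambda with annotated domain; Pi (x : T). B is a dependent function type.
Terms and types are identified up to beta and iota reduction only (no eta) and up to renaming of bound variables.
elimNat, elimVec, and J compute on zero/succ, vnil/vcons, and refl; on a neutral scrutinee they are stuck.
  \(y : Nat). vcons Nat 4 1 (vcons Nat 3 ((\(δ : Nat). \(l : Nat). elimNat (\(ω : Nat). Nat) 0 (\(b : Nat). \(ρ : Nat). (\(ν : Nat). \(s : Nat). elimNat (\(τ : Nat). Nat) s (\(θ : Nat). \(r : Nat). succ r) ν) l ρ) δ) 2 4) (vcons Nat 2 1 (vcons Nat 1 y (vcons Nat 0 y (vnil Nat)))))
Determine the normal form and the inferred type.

normal form:
  \(y : Nat). vcons Nat 4 1 (vcons Nat 3 8 (vcons Nat 2 1 (vcons Nat 1 y (vcons Nat 0 y (vnil Nat)))))
the term's type:
  Pi (y : Nat). Vec Nat 5


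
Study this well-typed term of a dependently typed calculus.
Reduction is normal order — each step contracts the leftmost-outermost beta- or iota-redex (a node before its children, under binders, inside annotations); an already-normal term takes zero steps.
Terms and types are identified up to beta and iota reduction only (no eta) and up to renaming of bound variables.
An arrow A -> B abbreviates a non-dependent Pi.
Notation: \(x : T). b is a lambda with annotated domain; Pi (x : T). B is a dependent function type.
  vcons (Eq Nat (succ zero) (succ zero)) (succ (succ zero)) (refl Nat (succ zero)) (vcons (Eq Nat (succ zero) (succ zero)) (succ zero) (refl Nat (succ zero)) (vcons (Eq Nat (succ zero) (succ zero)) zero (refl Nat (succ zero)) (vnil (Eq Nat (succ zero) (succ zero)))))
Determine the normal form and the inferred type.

resulting normal form:
  vcons (Eq Nat (succ zero) (succ zero)) (succ (succ zero)) (refl Nat (succ zero)) (vcons (Eq Nat (succ zero) (succ zero)) (succ zero) (refl Nat (succ zero)) (vcons (Eq Nat (succ zero) (succ zero)) zero (refl Nat (succ zero)) (vnil (Eq Nat (succ zero) (succ zero)))))
inferred type:
  Vec (Eq Nat (succ zero) (succ zero)) (succ (succ (succ zero)))
observation: the term is already in normal form.


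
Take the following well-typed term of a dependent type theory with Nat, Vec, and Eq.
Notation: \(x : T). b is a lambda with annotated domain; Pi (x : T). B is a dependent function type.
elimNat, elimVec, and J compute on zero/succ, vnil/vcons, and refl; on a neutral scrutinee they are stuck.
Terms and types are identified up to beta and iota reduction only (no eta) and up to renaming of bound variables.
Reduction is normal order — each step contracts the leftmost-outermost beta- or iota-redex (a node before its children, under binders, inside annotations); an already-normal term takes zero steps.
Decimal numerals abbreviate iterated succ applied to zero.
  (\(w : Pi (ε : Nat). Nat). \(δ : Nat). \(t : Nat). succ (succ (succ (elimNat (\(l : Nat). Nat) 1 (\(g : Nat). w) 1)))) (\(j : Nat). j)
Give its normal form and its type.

normal form:
  \(w : Nat). \(ε : Nat). 4
type:
  Pi (w : Nat). Pi (ε : Nat). Nat


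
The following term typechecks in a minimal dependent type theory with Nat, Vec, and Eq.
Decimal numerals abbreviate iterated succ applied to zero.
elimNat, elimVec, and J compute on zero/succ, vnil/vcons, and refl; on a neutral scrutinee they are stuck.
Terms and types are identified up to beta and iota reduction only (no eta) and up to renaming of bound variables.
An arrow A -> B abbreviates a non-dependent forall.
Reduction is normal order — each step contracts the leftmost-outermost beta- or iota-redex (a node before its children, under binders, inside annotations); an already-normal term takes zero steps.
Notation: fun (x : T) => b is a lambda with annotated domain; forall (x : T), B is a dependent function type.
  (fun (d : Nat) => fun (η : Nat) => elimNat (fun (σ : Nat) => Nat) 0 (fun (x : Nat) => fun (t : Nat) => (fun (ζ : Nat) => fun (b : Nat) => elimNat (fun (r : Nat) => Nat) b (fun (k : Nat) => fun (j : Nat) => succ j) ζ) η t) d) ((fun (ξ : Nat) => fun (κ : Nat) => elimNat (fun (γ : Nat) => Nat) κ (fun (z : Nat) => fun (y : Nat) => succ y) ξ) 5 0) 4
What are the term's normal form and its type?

resulting normal form:
  20
type:
  Nat


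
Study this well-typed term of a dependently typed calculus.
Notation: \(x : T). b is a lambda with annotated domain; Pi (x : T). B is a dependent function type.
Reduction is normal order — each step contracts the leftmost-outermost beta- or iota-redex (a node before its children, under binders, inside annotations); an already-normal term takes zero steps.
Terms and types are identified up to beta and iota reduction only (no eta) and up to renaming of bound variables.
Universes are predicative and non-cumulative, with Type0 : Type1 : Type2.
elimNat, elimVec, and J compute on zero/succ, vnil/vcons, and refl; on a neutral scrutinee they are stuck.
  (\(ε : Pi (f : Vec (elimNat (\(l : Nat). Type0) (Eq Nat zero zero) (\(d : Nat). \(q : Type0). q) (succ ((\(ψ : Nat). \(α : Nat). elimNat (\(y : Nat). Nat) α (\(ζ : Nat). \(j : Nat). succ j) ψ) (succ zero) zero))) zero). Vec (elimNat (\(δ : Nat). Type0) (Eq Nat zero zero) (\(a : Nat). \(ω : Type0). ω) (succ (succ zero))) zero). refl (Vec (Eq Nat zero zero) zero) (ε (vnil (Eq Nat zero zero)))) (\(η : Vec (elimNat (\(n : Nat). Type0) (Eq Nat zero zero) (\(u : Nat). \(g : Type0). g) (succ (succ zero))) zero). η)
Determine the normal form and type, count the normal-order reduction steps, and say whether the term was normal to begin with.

resulting normal form:
  refl (Vec (Eq Nat zero zero) zero) (vnil (Eq Nat zero zero))
the term's type:
  Eq (Vec (Eq Nat zero zero) zero) (vnil (Eq Nat zero zero)) (vnil (Eq Nat zero zero))
normal-order step count: 2
already normal: no
first contracted redex: a beta-redex


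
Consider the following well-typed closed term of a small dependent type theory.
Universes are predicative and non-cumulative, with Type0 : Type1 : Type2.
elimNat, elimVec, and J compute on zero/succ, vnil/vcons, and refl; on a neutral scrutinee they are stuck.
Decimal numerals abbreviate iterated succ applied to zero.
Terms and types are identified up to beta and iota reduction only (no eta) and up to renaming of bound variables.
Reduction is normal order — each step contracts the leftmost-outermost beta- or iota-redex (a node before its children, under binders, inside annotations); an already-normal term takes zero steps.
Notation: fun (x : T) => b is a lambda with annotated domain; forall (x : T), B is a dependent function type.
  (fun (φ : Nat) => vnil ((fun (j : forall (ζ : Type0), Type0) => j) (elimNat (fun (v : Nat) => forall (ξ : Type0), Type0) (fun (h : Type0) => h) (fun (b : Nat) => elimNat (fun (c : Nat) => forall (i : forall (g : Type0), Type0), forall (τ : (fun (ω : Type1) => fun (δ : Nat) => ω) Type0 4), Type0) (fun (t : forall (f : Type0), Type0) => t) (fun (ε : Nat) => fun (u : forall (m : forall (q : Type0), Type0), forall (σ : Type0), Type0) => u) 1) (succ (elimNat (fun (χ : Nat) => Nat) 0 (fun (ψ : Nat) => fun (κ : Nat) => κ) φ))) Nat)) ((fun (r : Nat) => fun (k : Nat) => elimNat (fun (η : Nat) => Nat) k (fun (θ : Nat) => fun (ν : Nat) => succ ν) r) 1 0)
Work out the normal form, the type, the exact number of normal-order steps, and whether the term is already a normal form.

reduced normal form:
  vnil Nat
the term's type:
  Vec Nat 0
reduction steps (normal order): 25
already normal: no
first contracted redex: a beta-redex


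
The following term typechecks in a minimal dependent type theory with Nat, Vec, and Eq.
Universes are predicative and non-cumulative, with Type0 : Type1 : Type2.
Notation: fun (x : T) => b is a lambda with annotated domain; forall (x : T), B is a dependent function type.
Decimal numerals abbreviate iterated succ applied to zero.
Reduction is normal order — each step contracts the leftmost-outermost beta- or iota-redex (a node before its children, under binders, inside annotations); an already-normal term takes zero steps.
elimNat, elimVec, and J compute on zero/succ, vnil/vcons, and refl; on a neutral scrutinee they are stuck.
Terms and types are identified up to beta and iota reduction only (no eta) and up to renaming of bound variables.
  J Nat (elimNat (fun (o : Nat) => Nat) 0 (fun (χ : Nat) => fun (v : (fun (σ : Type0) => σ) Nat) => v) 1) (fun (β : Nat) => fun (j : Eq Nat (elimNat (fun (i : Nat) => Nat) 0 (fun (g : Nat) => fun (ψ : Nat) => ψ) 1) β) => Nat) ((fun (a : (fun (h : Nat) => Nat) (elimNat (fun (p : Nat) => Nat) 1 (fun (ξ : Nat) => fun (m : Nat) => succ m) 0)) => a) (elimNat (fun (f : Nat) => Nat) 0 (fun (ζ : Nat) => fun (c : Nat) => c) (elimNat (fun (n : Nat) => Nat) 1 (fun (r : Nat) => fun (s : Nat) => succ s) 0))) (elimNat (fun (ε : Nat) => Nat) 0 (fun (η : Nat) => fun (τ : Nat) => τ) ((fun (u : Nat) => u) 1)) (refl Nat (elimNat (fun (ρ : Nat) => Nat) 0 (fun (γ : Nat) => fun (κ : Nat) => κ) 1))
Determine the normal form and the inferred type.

reduced normal form:
  0
the term's type:
  Nat
observation: contracting a J iota-redex first, the term normalizes in 7 steps.


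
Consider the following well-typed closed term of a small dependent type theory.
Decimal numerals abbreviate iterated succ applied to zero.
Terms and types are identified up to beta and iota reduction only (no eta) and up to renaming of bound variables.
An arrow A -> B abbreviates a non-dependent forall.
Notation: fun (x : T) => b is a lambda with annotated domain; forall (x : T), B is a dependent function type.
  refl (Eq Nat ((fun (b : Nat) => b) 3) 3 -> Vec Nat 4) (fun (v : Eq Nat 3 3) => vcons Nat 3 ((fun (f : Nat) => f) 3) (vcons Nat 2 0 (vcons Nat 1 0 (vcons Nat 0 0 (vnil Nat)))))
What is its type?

type:
  Eq (Eq Nat 3 3 -> Vec Nat 4) (fun (b : Eq Nat 3 3) => vcons Nat 3 3 (vcons Nat 2 0 (vcons Nat 1 0 (vcons Nat 0 0 (vnil Nat))))) (fun (v : Eq Nat 3 3) => vcons Nat 3 3 (vcons Nat 2 0 (vcons Nat 1 0 (vcons Nat 0 0 (vnil Nat)))))


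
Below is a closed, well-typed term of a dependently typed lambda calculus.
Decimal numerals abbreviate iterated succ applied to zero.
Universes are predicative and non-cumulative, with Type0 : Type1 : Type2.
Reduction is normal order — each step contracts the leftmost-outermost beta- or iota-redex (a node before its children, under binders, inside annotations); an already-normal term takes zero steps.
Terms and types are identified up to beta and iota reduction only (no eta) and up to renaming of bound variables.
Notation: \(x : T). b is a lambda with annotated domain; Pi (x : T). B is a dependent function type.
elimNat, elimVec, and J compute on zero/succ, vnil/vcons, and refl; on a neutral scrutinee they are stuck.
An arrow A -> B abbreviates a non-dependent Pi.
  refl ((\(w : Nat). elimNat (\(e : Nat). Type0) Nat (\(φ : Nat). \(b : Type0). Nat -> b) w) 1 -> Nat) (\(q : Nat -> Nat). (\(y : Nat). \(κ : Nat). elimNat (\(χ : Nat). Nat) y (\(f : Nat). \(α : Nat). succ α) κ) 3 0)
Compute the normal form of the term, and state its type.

reduced normal form:
  refl ((Nat -> Nat) -> Nat) (\(w : Nat -> Nat). 3)
type:
  Eq ((Nat -> Nat) -> Nat) (\(w : Nat -> Nat). 3) (\(e : Nat -> Nat). 3)
observation: 8 normal-order steps separate the term from its normal form.


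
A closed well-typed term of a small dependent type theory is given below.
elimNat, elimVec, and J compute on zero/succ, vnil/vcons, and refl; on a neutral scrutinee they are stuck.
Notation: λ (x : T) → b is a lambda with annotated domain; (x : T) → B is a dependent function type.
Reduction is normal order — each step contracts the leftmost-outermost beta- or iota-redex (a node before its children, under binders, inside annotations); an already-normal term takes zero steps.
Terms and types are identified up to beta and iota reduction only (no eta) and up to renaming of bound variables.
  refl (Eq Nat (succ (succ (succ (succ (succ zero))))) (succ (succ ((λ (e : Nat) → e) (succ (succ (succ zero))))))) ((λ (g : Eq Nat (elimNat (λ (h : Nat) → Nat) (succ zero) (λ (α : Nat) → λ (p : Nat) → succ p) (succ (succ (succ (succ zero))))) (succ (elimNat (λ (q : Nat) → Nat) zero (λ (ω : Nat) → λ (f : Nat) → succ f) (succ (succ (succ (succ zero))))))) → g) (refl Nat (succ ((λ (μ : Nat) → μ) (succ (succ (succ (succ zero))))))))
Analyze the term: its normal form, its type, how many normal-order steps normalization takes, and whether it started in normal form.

normal form:
  refl (Eq Nat (succ (succ (succ (succ (succ zero))))) (succ (succ (succ (succ (succ zero)))))) (refl Nat (succ (succ (succ (succ (succ zero))))))
type:
  Eq (Eq Nat (succ (succ (succ (succ (succ zero))))) (succ (succ (succ (succ (succ zero)))))) (refl Nat (succ (succ (succ (succ (succ zero)))))) (refl Nat (succ (succ (succ (succ (succ zero))))))
reduction steps (normal order): 3
term was already normal: no
first redex: a beta-redex


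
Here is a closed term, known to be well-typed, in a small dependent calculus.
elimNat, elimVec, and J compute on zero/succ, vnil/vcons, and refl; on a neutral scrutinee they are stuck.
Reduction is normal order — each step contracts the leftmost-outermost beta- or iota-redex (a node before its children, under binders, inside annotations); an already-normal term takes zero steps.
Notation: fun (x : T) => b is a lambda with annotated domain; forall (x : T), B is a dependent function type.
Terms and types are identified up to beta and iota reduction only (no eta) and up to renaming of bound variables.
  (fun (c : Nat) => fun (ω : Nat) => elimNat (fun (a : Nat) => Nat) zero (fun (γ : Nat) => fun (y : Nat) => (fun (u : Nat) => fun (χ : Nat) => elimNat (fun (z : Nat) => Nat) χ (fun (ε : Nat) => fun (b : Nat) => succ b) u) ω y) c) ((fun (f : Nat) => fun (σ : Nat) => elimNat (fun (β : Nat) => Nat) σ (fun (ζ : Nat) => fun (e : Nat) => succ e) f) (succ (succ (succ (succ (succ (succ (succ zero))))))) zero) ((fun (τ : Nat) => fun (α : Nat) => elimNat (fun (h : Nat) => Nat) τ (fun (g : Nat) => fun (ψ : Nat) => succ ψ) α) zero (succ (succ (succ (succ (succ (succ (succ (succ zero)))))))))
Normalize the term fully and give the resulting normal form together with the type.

reduced normal form:
  succ (succ (succ (succ (succ (succ (succ (succ (succ (succ (succ (succ (succ (succ (succ (succ (succ (succ (succ (succ (succ (succ (succ (succ (succ (succ (succ (succ (succ (succ (succ (succ (succ (succ (succ (succ (succ (succ (succ (succ (succ (succ (succ (succ (succ (succ (succ (succ (succ (succ (succ (succ (succ (succ (succ (succ zero)))))))))))))))))))))))))))))))))))))))))))))))))))))))
the term's type:
  Nat


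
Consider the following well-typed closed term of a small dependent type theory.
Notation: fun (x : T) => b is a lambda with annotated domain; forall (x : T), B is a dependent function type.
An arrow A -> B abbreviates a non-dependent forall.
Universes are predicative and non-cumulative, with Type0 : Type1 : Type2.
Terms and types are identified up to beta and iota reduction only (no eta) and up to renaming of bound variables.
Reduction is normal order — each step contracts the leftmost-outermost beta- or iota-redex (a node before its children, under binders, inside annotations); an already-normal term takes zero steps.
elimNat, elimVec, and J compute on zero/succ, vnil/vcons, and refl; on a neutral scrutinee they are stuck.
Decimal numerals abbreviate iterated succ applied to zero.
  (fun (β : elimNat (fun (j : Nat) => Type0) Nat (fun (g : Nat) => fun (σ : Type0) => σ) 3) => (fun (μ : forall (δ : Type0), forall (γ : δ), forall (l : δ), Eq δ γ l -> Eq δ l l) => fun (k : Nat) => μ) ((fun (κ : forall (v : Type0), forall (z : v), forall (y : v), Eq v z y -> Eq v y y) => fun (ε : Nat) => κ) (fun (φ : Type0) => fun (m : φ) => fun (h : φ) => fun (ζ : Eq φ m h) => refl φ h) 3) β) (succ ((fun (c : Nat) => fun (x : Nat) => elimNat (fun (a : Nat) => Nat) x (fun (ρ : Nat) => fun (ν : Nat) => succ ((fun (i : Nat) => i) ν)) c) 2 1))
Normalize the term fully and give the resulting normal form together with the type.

normal form:
  fun (β : Type0) => fun (j : β) => fun (g : β) => fun (σ : Eq β j g) => refl β g
the term's type:
  forall (β : Type0), forall (j : β), forall (g : β), Eq β j g -> Eq β g g
observation: 5 normal-order steps separate the term from its normal form.


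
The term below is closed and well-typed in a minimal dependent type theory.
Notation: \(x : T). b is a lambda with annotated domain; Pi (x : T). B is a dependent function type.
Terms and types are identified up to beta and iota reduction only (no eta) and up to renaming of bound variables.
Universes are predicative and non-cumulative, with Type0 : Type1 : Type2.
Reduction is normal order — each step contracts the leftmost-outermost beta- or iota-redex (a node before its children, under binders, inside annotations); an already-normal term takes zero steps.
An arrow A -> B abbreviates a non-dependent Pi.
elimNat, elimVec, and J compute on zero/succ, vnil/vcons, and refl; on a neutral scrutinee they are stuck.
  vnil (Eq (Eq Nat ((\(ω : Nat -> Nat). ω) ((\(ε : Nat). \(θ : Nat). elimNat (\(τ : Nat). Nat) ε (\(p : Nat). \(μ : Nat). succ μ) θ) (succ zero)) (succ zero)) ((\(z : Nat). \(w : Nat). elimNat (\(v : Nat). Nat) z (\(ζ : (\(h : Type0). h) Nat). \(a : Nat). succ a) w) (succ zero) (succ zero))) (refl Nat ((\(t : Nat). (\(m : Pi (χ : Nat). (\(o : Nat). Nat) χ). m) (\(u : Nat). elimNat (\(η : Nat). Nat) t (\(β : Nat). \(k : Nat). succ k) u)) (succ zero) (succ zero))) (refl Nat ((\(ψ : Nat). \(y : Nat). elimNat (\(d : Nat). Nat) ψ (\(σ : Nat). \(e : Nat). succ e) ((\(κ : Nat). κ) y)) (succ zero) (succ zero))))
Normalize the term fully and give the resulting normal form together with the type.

normal form:
  vnil (Eq (Eq Nat (succ (succ zero)) (succ (succ zero))) (refl Nat (succ (succ zero))) (refl Nat (succ (succ zero))))
inferred type:
  Vec (Eq (Eq Nat (succ (succ zero)) (succ (succ zero))) (refl Nat (succ (succ zero))) (refl Nat (succ (succ zero)))) zero
observation: 27 normal-order steps normalize the term, beginning with a beta-redex.


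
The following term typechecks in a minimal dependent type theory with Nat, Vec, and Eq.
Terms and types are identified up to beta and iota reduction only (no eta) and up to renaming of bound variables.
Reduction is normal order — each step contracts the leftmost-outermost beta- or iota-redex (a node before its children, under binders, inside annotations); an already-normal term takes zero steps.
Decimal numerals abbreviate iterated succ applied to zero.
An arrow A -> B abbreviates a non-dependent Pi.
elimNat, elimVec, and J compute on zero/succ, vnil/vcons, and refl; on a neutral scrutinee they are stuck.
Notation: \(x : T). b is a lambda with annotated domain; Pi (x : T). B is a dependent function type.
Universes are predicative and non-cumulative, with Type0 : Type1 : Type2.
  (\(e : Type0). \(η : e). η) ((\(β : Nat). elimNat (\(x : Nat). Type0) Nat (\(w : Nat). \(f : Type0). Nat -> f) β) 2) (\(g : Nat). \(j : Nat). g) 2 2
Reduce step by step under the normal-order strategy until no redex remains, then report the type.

reduction (normal order):
  (\(e : Type0). \(η : e). η) ((\(β : Nat). elimNat (\(x : Nat). Type0) Nat (\(w : Nat). \(f : Type0). Nat -> f) β) 2) (\(g : Nat). \(j : Nat). g) 2 2
  ~> (\(e : (\(η : Nat). elimNat (\(β : Nat). Type0) Nat (\(x : Nat). \(w : Type0). Nat -> w) η) 2). e) (\(f : Nat). \(g : Nat). f) 2 2
  ~> (\(e : Nat). \(η : Nat). e) 2 2
  ~> (\(e : Nat). 2) 2
  ~> 2
type:
  Nat
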